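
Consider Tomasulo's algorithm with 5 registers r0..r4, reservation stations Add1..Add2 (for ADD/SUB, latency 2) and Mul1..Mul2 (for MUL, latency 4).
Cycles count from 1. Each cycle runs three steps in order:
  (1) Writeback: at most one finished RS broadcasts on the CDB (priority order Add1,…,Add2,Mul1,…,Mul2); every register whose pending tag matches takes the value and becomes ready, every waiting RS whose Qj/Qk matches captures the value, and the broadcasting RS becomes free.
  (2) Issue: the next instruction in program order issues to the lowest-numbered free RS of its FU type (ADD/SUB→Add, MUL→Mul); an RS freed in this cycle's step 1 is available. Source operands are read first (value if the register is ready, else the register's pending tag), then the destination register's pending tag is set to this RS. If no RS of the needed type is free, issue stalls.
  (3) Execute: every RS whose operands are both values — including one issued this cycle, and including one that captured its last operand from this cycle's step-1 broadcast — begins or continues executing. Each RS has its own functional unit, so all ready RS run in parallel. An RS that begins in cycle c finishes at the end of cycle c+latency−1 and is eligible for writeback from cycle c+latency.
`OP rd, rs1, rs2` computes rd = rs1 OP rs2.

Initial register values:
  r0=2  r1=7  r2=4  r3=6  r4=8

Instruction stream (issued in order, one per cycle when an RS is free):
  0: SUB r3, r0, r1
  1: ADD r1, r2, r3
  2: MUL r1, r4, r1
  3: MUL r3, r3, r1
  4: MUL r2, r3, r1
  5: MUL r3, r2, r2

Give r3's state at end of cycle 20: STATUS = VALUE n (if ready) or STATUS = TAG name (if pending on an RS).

STATUS = TAG Mul2

  c1: issue SUB r3<-Add1  regs: r0:2,r1:7,r2:4,r3:Add1,r4:8
  c2: issue ADD r1<-Add2  regs: r0:2,r1:Add2,r2:4,r3:Add1,r4:8
  c3: CDB Add1=-5; issue MUL r1<-Mul1  regs: r0:2,r1:Mul1,r2:4,r3:-5,r4:8
  c4: issue MUL r3<-Mul2  regs: r0:2,r1:Mul1,r2:4,r3:Mul2,r4:8
  c5: CDB Add2=-1; stall  regs: r0:2,r1:Mul1,r2:4,r3:Mul2,r4:8
  c6: stall  regs: r0:2,r1:Mul1,r2:4,r3:Mul2,r4:8
  c7: stall  regs: r0:2,r1:Mul1,r2:4,r3:Mul2,r4:8
  c8: stall  regs: r0:2,r1:Mul1,r2:4,r3:Mul2,r4:8
  c9: CDB Mul1=-8; issue MUL r2<-Mul1  regs: r0:2,r1:-8,r2:Mul1,r3:Mul2,r4:8
  c10: stall  regs: r0:2,r1:-8,r2:Mul1,r3:Mul2,r4:8
  c11: stall  regs: r0:2,r1:-8,r2:Mul1,r3:Mul2,r4:8
  c12: stall  regs: r0:2,r1:-8,r2:Mul1,r3:Mul2,r4:8
  c13: CDB Mul2=40; issue MUL r3<-Mul2  regs: r0:2,r1:-8,r2:Mul1,r3:Mul2,r4:8
  c14: -  regs: r0:2,r1:-8,r2:Mul1,r3:Mul2,r4:8
  c15: -  regs: r0:2,r1:-8,r2:Mul1,r3:Mul2,r4:8
  c16: -  regs: r0:2,r1:-8,r2:Mul1,r3:Mul2,r4:8
  c17: CDB Mul1=-320  regs: r0:2,r1:-8,r2:-320,r3:Mul2,r4:8
  c18: -  regs: r0:2,r1:-8,r2:-320,r3:Mul2,r4:8
  c19: -  regs: r0:2,r1:-8,r2:-320,r3:Mul2,r4:8
  c20: -  regs: r0:2,r1:-8,r2:-320,r3:Mul2,r4:8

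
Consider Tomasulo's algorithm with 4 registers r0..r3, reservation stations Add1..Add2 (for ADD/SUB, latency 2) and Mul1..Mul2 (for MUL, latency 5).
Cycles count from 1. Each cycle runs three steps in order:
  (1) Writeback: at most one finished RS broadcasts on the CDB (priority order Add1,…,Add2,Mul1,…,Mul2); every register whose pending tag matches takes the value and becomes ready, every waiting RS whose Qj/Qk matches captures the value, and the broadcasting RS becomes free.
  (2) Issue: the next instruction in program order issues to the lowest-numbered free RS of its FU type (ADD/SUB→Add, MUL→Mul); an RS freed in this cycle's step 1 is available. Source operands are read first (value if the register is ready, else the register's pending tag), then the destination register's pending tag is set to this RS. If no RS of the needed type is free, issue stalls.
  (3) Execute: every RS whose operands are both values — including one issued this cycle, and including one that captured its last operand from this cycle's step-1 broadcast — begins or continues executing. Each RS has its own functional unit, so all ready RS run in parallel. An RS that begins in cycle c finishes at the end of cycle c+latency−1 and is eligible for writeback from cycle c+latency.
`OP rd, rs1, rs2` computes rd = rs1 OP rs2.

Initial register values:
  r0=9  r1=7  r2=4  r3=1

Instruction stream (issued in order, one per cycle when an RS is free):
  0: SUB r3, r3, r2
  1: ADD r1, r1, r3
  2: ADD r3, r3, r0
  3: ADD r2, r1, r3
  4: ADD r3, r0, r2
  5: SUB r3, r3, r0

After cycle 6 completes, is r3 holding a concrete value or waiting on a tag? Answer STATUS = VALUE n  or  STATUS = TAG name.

c1: issue SUB r3<-Add1 | r0:9,r1:7,r2:4,r3:Add1
c2: issue ADD r1<-Add2 | r0:9,r1:Add2,r2:4,r3:Add1
c3: CDB Add1=-3; issue ADD r3<-Add1 | r0:9,r1:Add2,r2:4,r3:Add1
c4: stall | r0:9,r1:Add2,r2:4,r3:Add1
c5: CDB Add1=6; issue ADD r2<-Add1 | r0:9,r1:Add2,r2:Add1,r3:6
c6: CDB Add2=4; issue ADD r3<-Add2 | r0:9,r1:4,r2:Add1,r3:Add2

STATUS = TAG Add2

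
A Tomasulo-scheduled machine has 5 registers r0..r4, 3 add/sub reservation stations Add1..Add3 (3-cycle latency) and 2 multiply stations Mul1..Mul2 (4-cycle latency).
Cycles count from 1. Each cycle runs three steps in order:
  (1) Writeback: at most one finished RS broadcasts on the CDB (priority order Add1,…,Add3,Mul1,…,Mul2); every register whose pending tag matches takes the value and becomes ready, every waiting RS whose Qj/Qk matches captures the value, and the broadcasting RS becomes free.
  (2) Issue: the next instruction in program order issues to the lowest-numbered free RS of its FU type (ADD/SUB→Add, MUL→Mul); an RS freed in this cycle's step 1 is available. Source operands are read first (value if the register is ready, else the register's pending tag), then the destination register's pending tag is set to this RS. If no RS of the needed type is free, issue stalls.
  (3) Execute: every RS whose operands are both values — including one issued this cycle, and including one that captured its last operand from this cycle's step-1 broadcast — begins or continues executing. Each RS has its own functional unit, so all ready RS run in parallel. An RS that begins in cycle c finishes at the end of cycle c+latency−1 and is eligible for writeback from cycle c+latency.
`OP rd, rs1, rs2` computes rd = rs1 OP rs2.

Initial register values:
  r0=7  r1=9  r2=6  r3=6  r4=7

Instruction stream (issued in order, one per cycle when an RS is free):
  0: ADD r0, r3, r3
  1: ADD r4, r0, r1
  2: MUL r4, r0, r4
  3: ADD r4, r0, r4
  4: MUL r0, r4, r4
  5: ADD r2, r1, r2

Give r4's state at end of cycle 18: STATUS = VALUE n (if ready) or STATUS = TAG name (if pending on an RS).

cycle 1: issue ADD r0<-Add1 // r0:Add1,r1:9,r2:6,r3:6,r4:7
cycle 2: issue ADD r4<-Add2 // r0:Add1,r1:9,r2:6,r3:6,r4:Add2
cycle 3: issue MUL r4<-Mul1 // r0:Add1,r1:9,r2:6,r3:6,r4:Mul1
cycle 4: CDB Add1=12; issue ADD r4<-Add1 // r0:12,r1:9,r2:6,r3:6,r4:Add1
cycle 5: issue MUL r0<-Mul2 // r0:Mul2,r1:9,r2:6,r3:6,r4:Add1
cycle 6: issue ADD r2<-Add3 // r0:Mul2,r1:9,r2:Add3,r3:6,r4:Add1
cycle 7: CDB Add2=21 // r0:Mul2,r1:9,r2:Add3,r3:6,r4:Add1
cycle 8: - // r0:Mul2,r1:9,r2:Add3,r3:6,r4:Add1
cycle 9: CDB Add3=15 // r0:Mul2,r1:9,r2:15,r3:6,r4:Add1
cycle 10: - // r0:Mul2,r1:9,r2:15,r3:6,r4:Add1
cycle 11: CDB Mul1=252 // r0:Mul2,r1:9,r2:15,r3:6,r4:Add1
cycle 12: - // r0:Mul2,r1:9,r2:15,r3:6,r4:Add1
cycle 13: - // r0:Mul2,r1:9,r2:15,r3:6,r4:Add1
cycle 14: CDB Add1=264 // r0:Mul2,r1:9,r2:15,r3:6,r4:264
cycle 15: - // r0:Mul2,r1:9,r2:15,r3:6,r4:264
cycle 16: - // r0:Mul2,r1:9,r2:15,r3:6,r4:264
cycle 17: - // r0:Mul2,r1:9,r2:15,r3:6,r4:264
cycle 18: CDB Mul2=69696 // r0:69696,r1:9,r2:15,r3:6,r4:264

STATUS = VALUE 264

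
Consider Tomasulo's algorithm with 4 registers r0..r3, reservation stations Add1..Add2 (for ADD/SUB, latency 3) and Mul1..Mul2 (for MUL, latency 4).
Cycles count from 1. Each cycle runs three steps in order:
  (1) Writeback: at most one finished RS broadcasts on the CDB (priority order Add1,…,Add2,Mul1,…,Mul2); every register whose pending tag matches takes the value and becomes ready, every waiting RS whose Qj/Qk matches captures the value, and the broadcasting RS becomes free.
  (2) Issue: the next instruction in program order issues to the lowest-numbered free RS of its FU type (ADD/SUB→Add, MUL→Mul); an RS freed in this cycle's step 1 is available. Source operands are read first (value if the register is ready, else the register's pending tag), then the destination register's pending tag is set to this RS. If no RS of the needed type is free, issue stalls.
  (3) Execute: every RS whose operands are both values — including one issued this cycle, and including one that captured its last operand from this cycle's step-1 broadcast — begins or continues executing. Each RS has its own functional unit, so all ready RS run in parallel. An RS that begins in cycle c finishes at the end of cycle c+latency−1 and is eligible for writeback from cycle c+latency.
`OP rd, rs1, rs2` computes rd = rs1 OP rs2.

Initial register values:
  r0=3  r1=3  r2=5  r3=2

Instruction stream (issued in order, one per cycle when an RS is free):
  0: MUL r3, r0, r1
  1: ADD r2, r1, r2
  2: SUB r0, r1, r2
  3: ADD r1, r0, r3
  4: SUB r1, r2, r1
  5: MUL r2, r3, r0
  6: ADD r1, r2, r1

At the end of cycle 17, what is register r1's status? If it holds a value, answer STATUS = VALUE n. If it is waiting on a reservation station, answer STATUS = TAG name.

c1: issue MUL r3<-Mul1 | r0:3,r1:3,r2:5,r3:Mul1
c2: issue ADD r2<-Add1 | r0:3,r1:3,r2:Add1,r3:Mul1
c3: issue SUB r0<-Add2 | r0:Add2,r1:3,r2:Add1,r3:Mul1
c4: stall | r0:Add2,r1:3,r2:Add1,r3:Mul1
c5: CDB Add1=8; issue ADD r1<-Add1 | r0:Add2,r1:Add1,r2:8,r3:Mul1
c6: CDB Mul1=9; stall | r0:Add2,r1:Add1,r2:8,r3:9
c7: stall | r0:Add2,r1:Add1,r2:8,r3:9
c8: CDB Add2=-5; issue SUB r1<-Add2 | r0:-5,r1:Add2,r2:8,r3:9
c9: issue MUL r2<-Mul1 | r0:-5,r1:Add2,r2:Mul1,r3:9
c10: stall | r0:-5,r1:Add2,r2:Mul1,r3:9
c11: CDB Add1=4; issue ADD r1<-Add1 | r0:-5,r1:Add1,r2:Mul1,r3:9
c12: - | r0:-5,r1:Add1,r2:Mul1,r3:9
c13: CDB Mul1=-45 | r0:-5,r1:Add1,r2:-45,r3:9
c14: CDB Add2=4 | r0:-5,r1:Add1,r2:-45,r3:9
c15: - | r0:-5,r1:Add1,r2:-45,r3:9
c16: - | r0:-5,r1:Add1,r2:-45,r3:9
c17: CDB Add1=-41 | r0:-5,r1:-41,r2:-45,r3:9

STATUS = VALUE -41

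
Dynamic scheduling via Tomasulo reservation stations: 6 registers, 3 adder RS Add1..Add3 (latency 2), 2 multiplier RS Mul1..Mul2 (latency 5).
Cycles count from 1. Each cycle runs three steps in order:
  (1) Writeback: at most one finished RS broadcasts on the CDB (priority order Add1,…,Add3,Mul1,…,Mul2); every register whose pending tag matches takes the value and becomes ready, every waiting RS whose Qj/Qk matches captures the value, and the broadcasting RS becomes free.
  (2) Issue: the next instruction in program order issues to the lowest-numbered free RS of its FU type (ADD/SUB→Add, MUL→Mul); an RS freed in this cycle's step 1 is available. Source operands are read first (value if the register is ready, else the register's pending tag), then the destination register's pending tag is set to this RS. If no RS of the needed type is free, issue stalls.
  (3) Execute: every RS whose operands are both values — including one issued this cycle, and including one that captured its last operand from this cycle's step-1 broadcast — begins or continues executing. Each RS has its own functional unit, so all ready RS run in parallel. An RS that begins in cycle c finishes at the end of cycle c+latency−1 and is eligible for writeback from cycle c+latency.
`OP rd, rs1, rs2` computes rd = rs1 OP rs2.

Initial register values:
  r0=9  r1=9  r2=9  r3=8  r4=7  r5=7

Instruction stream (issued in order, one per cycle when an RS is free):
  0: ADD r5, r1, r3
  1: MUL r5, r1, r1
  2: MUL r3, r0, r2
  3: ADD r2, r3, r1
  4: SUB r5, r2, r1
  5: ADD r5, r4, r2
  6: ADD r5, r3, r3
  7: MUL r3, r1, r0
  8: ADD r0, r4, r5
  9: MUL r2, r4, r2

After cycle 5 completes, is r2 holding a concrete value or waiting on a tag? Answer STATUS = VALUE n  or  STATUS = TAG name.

STATUS = TAG Add1

cycle 1: issue ADD r5<-Add1 // r0:9,r1:9,r2:9,r3:8,r4:7,r5:Add1
cycle 2: issue MUL r5<-Mul1 // r0:9,r1:9,r2:9,r3:8,r4:7,r5:Mul1
cycle 3: CDB Add1=17; issue MUL r3<-Mul2 // r0:9,r1:9,r2:9,r3:Mul2,r4:7,r5:Mul1
cycle 4: issue ADD r2<-Add1 // r0:9,r1:9,r2:Add1,r3:Mul2,r4:7,r5:Mul1
cycle 5: issue SUB r5<-Add2 // r0:9,r1:9,r2:Add1,r3:Mul2,r4:7,r5:Add2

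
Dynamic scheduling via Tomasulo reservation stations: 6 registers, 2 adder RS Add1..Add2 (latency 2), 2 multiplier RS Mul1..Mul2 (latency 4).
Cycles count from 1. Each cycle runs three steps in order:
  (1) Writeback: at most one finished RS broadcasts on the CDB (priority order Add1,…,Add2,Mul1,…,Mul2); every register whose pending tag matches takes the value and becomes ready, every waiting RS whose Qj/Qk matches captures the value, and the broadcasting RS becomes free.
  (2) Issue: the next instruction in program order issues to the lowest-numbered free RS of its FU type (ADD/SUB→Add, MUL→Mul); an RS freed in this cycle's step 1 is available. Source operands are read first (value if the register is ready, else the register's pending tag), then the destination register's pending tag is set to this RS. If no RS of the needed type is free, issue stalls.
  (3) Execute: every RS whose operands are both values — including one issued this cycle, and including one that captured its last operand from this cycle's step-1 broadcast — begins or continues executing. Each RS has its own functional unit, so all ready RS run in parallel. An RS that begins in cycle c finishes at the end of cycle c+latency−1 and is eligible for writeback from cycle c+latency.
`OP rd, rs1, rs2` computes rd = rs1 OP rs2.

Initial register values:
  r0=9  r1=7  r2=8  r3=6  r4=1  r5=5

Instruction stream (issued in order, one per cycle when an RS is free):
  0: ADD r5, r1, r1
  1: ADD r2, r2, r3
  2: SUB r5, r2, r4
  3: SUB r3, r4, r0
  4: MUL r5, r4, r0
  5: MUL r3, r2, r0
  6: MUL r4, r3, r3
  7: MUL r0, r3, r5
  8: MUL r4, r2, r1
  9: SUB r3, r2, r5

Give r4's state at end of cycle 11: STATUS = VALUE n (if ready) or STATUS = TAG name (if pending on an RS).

  c1: issue ADD r5<-Add1  regs: r0:9,r1:7,r2:8,r3:6,r4:1,r5:Add1
  c2: issue ADD r2<-Add2  regs: r0:9,r1:7,r2:Add2,r3:6,r4:1,r5:Add1
  c3: CDB Add1=14; issue SUB r5<-Add1  regs: r0:9,r1:7,r2:Add2,r3:6,r4:1,r5:Add1
  c4: CDB Add2=14; issue SUB r3<-Add2  regs: r0:9,r1:7,r2:14,r3:Add2,r4:1,r5:Add1
  c5: issue MUL r5<-Mul1  regs: r0:9,r1:7,r2:14,r3:Add2,r4:1,r5:Mul1
  c6: CDB Add1=13; issue MUL r3<-Mul2  regs: r0:9,r1:7,r2:14,r3:Mul2,r4:1,r5:Mul1
  c7: CDB Add2=-8; stall  regs: r0:9,r1:7,r2:14,r3:Mul2,r4:1,r5:Mul1
  c8: stall  regs: r0:9,r1:7,r2:14,r3:Mul2,r4:1,r5:Mul1
  c9: CDB Mul1=9; issue MUL r4<-Mul1  regs: r0:9,r1:7,r2:14,r3:Mul2,r4:Mul1,r5:9
  c10: CDB Mul2=126; issue MUL r0<-Mul2  regs: r0:Mul2,r1:7,r2:14,r3:126,r4:Mul1,r5:9
  c11: stall  regs: r0:Mul2,r1:7,r2:14,r3:126,r4:Mul1,r5:9

STATUS = TAG Mul1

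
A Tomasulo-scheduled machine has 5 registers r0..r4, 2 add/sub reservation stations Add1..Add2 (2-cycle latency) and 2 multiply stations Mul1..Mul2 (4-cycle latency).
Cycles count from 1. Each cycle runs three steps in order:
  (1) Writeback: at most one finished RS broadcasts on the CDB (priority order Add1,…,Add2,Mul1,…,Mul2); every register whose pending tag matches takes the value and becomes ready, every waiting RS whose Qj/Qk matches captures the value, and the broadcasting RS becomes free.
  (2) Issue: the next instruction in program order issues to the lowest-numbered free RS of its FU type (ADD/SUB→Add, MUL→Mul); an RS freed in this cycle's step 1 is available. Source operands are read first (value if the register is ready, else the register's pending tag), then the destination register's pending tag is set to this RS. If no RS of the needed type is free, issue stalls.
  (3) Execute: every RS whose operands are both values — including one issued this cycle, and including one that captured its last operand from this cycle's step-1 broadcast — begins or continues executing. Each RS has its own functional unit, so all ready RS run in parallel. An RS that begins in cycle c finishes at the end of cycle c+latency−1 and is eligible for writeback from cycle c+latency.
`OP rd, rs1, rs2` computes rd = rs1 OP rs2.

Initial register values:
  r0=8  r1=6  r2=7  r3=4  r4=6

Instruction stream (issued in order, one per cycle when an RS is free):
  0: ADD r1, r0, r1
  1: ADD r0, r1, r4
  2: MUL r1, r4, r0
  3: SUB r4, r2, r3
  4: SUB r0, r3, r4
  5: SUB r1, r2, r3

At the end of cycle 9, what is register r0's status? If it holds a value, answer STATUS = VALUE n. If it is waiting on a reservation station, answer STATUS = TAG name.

c1: issue ADD r1<-Add1 | r0:8,r1:Add1,r2:7,r3:4,r4:6
c2: issue ADD r0<-Add2 | r0:Add2,r1:Add1,r2:7,r3:4,r4:6
c3: CDB Add1=14; issue MUL r1<-Mul1 | r0:Add2,r1:Mul1,r2:7,r3:4,r4:6
c4: issue SUB r4<-Add1 | r0:Add2,r1:Mul1,r2:7,r3:4,r4:Add1
c5: CDB Add2=20; issue SUB r0<-Add2 | r0:Add2,r1:Mul1,r2:7,r3:4,r4:Add1
c6: CDB Add1=3; issue SUB r1<-Add1 | r0:Add2,r1:Add1,r2:7,r3:4,r4:3
c7: - | r0:Add2,r1:Add1,r2:7,r3:4,r4:3
c8: CDB Add1=3 | r0:Add2,r1:3,r2:7,r3:4,r4:3
c9: CDB Add2=1 | r0:1,r1:3,r2:7,r3:4,r4:3

STATUS = VALUE 1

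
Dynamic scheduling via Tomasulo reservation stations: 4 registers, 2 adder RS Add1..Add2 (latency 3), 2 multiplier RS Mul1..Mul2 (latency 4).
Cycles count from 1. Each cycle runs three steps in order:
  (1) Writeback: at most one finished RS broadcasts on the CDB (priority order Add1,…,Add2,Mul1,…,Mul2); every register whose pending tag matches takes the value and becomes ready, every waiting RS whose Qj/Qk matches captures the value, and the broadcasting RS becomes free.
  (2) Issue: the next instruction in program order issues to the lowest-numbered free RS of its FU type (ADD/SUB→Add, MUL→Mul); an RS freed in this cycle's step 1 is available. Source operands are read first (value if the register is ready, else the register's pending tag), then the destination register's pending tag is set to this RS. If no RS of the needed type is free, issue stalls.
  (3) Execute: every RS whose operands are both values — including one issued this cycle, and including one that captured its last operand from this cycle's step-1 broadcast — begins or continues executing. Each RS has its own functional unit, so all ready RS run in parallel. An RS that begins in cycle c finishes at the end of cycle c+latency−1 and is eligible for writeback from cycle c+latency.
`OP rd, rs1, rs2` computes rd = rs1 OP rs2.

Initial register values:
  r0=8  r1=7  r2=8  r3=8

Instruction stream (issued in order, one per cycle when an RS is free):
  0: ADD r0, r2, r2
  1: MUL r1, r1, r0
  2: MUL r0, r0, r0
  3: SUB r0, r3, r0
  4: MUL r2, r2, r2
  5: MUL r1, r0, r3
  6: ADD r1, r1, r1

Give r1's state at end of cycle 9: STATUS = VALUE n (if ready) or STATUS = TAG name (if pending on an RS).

STATUS = TAG Mul2

  c1: issue ADD r0<-Add1  regs: r0:Add1,r1:7,r2:8,r3:8
  c2: issue MUL r1<-Mul1  regs: r0:Add1,r1:Mul1,r2:8,r3:8
  c3: issue MUL r0<-Mul2  regs: r0:Mul2,r1:Mul1,r2:8,r3:8
  c4: CDB Add1=16; issue SUB r0<-Add1  regs: r0:Add1,r1:Mul1,r2:8,r3:8
  c5: stall  regs: r0:Add1,r1:Mul1,r2:8,r3:8
  c6: stall  regs: r0:Add1,r1:Mul1,r2:8,r3:8
  c7: stall  regs: r0:Add1,r1:Mul1,r2:8,r3:8
  c8: CDB Mul1=112; issue MUL r2<-Mul1  regs: r0:Add1,r1:112,r2:Mul1,r3:8
  c9: CDB Mul2=256; issue MUL r1<-Mul2  regs: r0:Add1,r1:Mul2,r2:Mul1,r3:8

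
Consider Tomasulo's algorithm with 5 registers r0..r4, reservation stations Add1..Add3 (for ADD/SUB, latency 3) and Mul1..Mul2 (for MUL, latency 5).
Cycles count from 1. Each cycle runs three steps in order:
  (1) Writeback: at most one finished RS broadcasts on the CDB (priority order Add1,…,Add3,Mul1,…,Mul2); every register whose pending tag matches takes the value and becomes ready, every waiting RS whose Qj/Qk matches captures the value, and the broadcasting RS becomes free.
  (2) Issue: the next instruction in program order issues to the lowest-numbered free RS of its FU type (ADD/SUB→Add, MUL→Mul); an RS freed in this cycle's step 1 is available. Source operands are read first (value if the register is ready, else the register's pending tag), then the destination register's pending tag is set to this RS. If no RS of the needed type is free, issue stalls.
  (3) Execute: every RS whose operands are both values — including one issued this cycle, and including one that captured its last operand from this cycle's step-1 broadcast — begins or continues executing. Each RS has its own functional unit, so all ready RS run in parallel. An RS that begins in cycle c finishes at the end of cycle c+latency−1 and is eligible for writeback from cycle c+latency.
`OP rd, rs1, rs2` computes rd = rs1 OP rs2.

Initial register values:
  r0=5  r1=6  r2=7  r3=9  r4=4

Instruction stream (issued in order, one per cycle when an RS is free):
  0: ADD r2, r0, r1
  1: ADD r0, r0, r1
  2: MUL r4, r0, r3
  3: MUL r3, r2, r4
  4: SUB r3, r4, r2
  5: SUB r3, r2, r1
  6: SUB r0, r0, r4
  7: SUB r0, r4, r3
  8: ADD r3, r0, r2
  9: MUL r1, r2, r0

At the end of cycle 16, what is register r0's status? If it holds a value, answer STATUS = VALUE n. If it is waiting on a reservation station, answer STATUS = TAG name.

c1: issue ADD r2<-Add1 | r0:5,r1:6,r2:Add1,r3:9,r4:4
c2: issue ADD r0<-Add2 | r0:Add2,r1:6,r2:Add1,r3:9,r4:4
c3: issue MUL r4<-Mul1 | r0:Add2,r1:6,r2:Add1,r3:9,r4:Mul1
c4: CDB Add1=11; issue MUL r3<-Mul2 | r0:Add2,r1:6,r2:11,r3:Mul2,r4:Mul1
c5: CDB Add2=11; issue SUB r3<-Add1 | r0:11,r1:6,r2:11,r3:Add1,r4:Mul1
c6: issue SUB r3<-Add2 | r0:11,r1:6,r2:11,r3:Add2,r4:Mul1
c7: issue SUB r0<-Add3 | r0:Add3,r1:6,r2:11,r3:Add2,r4:Mul1
c8: stall | r0:Add3,r1:6,r2:11,r3:Add2,r4:Mul1
c9: CDB Add2=5; issue SUB r0<-Add2 | r0:Add2,r1:6,r2:11,r3:5,r4:Mul1
c10: CDB Mul1=99; stall | r0:Add2,r1:6,r2:11,r3:5,r4:99
c11: stall | r0:Add2,r1:6,r2:11,r3:5,r4:99
c12: stall | r0:Add2,r1:6,r2:11,r3:5,r4:99
c13: CDB Add1=88; issue ADD r3<-Add1 | r0:Add2,r1:6,r2:11,r3:Add1,r4:99
c14: CDB Add2=94; issue MUL r1<-Mul1 | r0:94,r1:Mul1,r2:11,r3:Add1,r4:99
c15: CDB Add3=-88 | r0:94,r1:Mul1,r2:11,r3:Add1,r4:99
c16: CDB Mul2=1089 | r0:94,r1:Mul1,r2:11,r3:Add1,r4:99

STATUS = VALUE 94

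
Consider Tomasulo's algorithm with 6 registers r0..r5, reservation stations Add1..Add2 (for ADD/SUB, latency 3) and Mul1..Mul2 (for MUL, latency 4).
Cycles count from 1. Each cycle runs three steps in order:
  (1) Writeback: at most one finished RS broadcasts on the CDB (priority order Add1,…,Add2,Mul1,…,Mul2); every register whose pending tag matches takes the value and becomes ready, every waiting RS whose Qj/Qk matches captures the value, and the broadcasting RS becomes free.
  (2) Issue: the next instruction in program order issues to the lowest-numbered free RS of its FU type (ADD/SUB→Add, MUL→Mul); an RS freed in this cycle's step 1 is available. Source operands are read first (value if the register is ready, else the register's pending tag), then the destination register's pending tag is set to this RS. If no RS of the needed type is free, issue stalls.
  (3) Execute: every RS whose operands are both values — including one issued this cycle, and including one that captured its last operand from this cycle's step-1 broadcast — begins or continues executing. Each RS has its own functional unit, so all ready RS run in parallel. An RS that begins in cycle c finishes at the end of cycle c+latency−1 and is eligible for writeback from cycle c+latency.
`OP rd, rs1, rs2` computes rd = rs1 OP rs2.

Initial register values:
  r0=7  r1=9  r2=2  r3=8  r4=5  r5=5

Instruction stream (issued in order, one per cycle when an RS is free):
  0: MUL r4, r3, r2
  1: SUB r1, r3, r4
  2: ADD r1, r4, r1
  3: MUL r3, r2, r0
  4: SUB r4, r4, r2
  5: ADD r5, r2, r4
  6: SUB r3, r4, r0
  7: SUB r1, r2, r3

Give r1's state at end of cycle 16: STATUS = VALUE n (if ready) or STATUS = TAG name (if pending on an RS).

c1: issue MUL r4<-Mul1 | r0:7,r1:9,r2:2,r3:8,r4:Mul1,r5:5
c2: issue SUB r1<-Add1 | r0:7,r1:Add1,r2:2,r3:8,r4:Mul1,r5:5
c3: issue ADD r1<-Add2 | r0:7,r1:Add2,r2:2,r3:8,r4:Mul1,r5:5
c4: issue MUL r3<-Mul2 | r0:7,r1:Add2,r2:2,r3:Mul2,r4:Mul1,r5:5
c5: CDB Mul1=16; stall | r0:7,r1:Add2,r2:2,r3:Mul2,r4:16,r5:5
c6: stall | r0:7,r1:Add2,r2:2,r3:Mul2,r4:16,r5:5
c7: stall | r0:7,r1:Add2,r2:2,r3:Mul2,r4:16,r5:5
c8: CDB Add1=-8; issue SUB r4<-Add1 | r0:7,r1:Add2,r2:2,r3:Mul2,r4:Add1,r5:5
c9: CDB Mul2=14; stall | r0:7,r1:Add2,r2:2,r3:14,r4:Add1,r5:5
c10: stall | r0:7,r1:Add2,r2:2,r3:14,r4:Add1,r5:5
c11: CDB Add1=14; issue ADD r5<-Add1 | r0:7,r1:Add2,r2:2,r3:14,r4:14,r5:Add1
c12: CDB Add2=8; issue SUB r3<-Add2 | r0:7,r1:8,r2:2,r3:Add2,r4:14,r5:Add1
c13: stall | r0:7,r1:8,r2:2,r3:Add2,r4:14,r5:Add1
c14: CDB Add1=16; issue SUB r1<-Add1 | r0:7,r1:Add1,r2:2,r3:Add2,r4:14,r5:16
c15: CDB Add2=7 | r0:7,r1:Add1,r2:2,r3:7,r4:14,r5:16
c16: - | r0:7,r1:Add1,r2:2,r3:7,r4:14,r5:16

STATUS = TAG Add1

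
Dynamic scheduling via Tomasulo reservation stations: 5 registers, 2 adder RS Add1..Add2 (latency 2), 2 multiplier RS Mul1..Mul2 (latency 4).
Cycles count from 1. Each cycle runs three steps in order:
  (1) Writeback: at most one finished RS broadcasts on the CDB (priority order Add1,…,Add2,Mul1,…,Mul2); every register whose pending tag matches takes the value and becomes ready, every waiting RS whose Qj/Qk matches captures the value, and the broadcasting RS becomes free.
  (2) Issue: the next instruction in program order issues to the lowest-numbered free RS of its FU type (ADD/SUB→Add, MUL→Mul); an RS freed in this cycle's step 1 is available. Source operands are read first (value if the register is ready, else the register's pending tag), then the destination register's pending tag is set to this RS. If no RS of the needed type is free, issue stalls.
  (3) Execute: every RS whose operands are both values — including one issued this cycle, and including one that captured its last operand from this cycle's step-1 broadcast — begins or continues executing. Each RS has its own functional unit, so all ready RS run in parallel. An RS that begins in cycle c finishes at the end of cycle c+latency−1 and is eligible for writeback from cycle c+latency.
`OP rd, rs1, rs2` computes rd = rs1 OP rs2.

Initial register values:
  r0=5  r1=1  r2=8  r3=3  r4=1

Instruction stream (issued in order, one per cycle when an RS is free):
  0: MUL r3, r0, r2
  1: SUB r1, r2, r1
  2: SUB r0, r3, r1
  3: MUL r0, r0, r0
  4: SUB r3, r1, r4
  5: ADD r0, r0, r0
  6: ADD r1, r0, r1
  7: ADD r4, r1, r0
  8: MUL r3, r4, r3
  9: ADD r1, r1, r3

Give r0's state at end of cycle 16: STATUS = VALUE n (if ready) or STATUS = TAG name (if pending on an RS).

STATUS = VALUE 2178

  c1: issue MUL r3<-Mul1  regs: r0:5,r1:1,r2:8,r3:Mul1,r4:1
  c2: issue SUB r1<-Add1  regs: r0:5,r1:Add1,r2:8,r3:Mul1,r4:1
  c3: issue SUB r0<-Add2  regs: r0:Add2,r1:Add1,r2:8,r3:Mul1,r4:1
  c4: CDB Add1=7; issue MUL r0<-Mul2  regs: r0:Mul2,r1:7,r2:8,r3:Mul1,r4:1
  c5: CDB Mul1=40; issue SUB r3<-Add1  regs: r0:Mul2,r1:7,r2:8,r3:Add1,r4:1
  c6: stall  regs: r0:Mul2,r1:7,r2:8,r3:Add1,r4:1
  c7: CDB Add1=6; issue ADD r0<-Add1  regs: r0:Add1,r1:7,r2:8,r3:6,r4:1
  c8: CDB Add2=33; issue ADD r1<-Add2  regs: r0:Add1,r1:Add2,r2:8,r3:6,r4:1
  c9: stall  regs: r0:Add1,r1:Add2,r2:8,r3:6,r4:1
  c10: stall  regs: r0:Add1,r1:Add2,r2:8,r3:6,r4:1
  c11: stall  regs: r0:Add1,r1:Add2,r2:8,r3:6,r4:1
  c12: CDB Mul2=1089; stall  regs: r0:Add1,r1:Add2,r2:8,r3:6,r4:1
  c13: stall  regs: r0:Add1,r1:Add2,r2:8,r3:6,r4:1
  c14: CDB Add1=2178; issue ADD r4<-Add1  regs: r0:2178,r1:Add2,r2:8,r3:6,r4:Add1
  c15: issue MUL r3<-Mul1  regs: r0:2178,r1:Add2,r2:8,r3:Mul1,r4:Add1
  c16: CDB Add2=2185; issue ADD r1<-Add2  regs: r0:2178,r1:Add2,r2:8,r3:Mul1,r4:Add1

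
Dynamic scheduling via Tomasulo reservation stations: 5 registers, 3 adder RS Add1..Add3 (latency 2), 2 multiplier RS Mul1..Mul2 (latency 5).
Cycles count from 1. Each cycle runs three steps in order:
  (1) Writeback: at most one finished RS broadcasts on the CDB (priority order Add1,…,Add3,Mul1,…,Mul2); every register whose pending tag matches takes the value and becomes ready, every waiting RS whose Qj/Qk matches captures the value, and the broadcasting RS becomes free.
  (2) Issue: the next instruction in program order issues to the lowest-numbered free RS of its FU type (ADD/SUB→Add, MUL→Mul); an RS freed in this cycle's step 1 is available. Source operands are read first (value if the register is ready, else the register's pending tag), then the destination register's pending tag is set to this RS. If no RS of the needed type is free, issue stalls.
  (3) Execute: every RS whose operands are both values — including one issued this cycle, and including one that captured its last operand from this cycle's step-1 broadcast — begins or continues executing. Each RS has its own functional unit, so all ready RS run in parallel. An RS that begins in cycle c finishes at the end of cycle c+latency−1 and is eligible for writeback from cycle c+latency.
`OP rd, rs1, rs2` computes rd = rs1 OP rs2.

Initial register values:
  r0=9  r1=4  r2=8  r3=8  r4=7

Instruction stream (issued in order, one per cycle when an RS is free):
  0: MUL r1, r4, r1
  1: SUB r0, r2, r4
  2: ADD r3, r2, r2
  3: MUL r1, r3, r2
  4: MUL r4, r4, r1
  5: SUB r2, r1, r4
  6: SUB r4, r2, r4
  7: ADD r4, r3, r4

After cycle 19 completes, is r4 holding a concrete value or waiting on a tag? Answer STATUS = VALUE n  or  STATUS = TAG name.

STATUS = TAG Add3

c1: issue MUL r1<-Mul1 | r0:9,r1:Mul1,r2:8,r3:8,r4:7
c2: issue SUB r0<-Add1 | r0:Add1,r1:Mul1,r2:8,r3:8,r4:7
c3: issue ADD r3<-Add2 | r0:Add1,r1:Mul1,r2:8,r3:Add2,r4:7
c4: CDB Add1=1; issue MUL r1<-Mul2 | r0:1,r1:Mul2,r2:8,r3:Add2,r4:7
c5: CDB Add2=16; stall | r0:1,r1:Mul2,r2:8,r3:16,r4:7
c6: CDB Mul1=28; issue MUL r4<-Mul1 | r0:1,r1:Mul2,r2:8,r3:16,r4:Mul1
c7: issue SUB r2<-Add1 | r0:1,r1:Mul2,r2:Add1,r3:16,r4:Mul1
c8: issue SUB r4<-Add2 | r0:1,r1:Mul2,r2:Add1,r3:16,r4:Add2
c9: issue ADD r4<-Add3 | r0:1,r1:Mul2,r2:Add1,r3:16,r4:Add3
c10: CDB Mul2=128 | r0:1,r1:128,r2:Add1,r3:16,r4:Add3
c11: - | r0:1,r1:128,r2:Add1,r3:16,r4:Add3
c12: - | r0:1,r1:128,r2:Add1,r3:16,r4:Add3
c13: - | r0:1,r1:128,r2:Add1,r3:16,r4:Add3
c14: - | r0:1,r1:128,r2:Add1,r3:16,r4:Add3
c15: CDB Mul1=896 | r0:1,r1:128,r2:Add1,r3:16,r4:Add3
c16: - | r0:1,r1:128,r2:Add1,r3:16,r4:Add3
c17: CDB Add1=-768 | r0:1,r1:128,r2:-768,r3:16,r4:Add3
c18: - | r0:1,r1:128,r2:-768,r3:16,r4:Add3
c19: CDB Add2=-1664 | r0:1,r1:128,r2:-768,r3:16,r4:Add3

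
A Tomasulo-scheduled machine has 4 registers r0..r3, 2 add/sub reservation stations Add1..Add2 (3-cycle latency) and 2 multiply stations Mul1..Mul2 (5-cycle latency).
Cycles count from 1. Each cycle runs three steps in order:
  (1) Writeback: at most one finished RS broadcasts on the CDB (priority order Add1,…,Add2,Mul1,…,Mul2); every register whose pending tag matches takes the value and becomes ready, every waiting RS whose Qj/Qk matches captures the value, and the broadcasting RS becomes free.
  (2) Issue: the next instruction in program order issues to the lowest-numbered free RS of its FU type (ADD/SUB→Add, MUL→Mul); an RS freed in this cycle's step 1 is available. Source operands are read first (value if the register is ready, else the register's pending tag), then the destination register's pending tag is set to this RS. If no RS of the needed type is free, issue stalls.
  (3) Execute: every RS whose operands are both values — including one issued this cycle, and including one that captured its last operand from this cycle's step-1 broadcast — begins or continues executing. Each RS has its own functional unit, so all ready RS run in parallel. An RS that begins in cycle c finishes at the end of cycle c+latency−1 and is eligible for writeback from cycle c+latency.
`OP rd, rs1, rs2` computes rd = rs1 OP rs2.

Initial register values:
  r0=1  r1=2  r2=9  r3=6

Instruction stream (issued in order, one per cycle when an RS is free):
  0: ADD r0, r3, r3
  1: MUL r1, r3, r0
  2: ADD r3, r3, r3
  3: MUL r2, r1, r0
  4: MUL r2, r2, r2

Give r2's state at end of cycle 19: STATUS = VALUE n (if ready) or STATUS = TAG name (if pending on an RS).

STATUS = VALUE 746496

cycle 1: issue ADD r0<-Add1 // r0:Add1,r1:2,r2:9,r3:6
cycle 2: issue MUL r1<-Mul1 // r0:Add1,r1:Mul1,r2:9,r3:6
cycle 3: issue ADD r3<-Add2 // r0:Add1,r1:Mul1,r2:9,r3:Add2
cycle 4: CDB Add1=12; issue MUL r2<-Mul2 // r0:12,r1:Mul1,r2:Mul2,r3:Add2
cycle 5: stall // r0:12,r1:Mul1,r2:Mul2,r3:Add2
cycle 6: CDB Add2=12; stall // r0:12,r1:Mul1,r2:Mul2,r3:12
cycle 7: stall // r0:12,r1:Mul1,r2:Mul2,r3:12
cycle 8: stall // r0:12,r1:Mul1,r2:Mul2,r3:12
cycle 9: CDB Mul1=72; issue MUL r2<-Mul1 // r0:12,r1:72,r2:Mul1,r3:12
cycle 10: - // r0:12,r1:72,r2:Mul1,r3:12
cycle 11: - // r0:12,r1:72,r2:Mul1,r3:12
cycle 12: - // r0:12,r1:72,r2:Mul1,r3:12
cycle 13: - // r0:12,r1:72,r2:Mul1,r3:12
cycle 14: CDB Mul2=864 // r0:12,r1:72,r2:Mul1,r3:12
cycle 15: - // r0:12,r1:72,r2:Mul1,r3:12
cycle 16: - // r0:12,r1:72,r2:Mul1,r3:12
cycle 17: - // r0:12,r1:72,r2:Mul1,r3:12
cycle 18: - // r0:12,r1:72,r2:Mul1,r3:12
cycle 19: CDB Mul1=746496 // r0:12,r1:72,r2:746496,r3:12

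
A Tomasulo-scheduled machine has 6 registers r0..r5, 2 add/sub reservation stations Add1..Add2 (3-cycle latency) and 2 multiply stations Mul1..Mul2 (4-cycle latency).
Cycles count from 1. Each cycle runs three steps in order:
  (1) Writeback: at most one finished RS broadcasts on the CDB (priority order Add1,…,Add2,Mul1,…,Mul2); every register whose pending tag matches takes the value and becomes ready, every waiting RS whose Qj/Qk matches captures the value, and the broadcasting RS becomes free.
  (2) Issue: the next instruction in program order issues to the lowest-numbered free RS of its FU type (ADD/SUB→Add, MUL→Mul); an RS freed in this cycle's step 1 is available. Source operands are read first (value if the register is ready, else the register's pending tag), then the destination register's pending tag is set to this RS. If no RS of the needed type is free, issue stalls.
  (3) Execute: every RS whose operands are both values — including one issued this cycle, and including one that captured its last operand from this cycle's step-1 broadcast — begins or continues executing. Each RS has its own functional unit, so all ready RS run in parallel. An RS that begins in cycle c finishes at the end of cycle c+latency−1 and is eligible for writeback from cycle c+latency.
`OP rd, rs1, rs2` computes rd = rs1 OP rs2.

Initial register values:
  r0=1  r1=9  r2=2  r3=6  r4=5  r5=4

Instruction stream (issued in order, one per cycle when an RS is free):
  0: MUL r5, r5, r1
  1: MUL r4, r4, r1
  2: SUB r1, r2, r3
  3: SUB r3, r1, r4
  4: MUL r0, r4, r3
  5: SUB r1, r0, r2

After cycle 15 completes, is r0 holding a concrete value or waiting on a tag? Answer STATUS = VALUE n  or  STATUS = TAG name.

  c1: issue MUL r5<-Mul1  regs: r0:1,r1:9,r2:2,r3:6,r4:5,r5:Mul1
  c2: issue MUL r4<-Mul2  regs: r0:1,r1:9,r2:2,r3:6,r4:Mul2,r5:Mul1
  c3: issue SUB r1<-Add1  regs: r0:1,r1:Add1,r2:2,r3:6,r4:Mul2,r5:Mul1
  c4: issue SUB r3<-Add2  regs: r0:1,r1:Add1,r2:2,r3:Add2,r4:Mul2,r5:Mul1
  c5: CDB Mul1=36; issue MUL r0<-Mul1  regs: r0:Mul1,r1:Add1,r2:2,r3:Add2,r4:Mul2,r5:36
  c6: CDB Add1=-4; issue SUB r1<-Add1  regs: r0:Mul1,r1:Add1,r2:2,r3:Add2,r4:Mul2,r5:36
  c7: CDB Mul2=45  regs: r0:Mul1,r1:Add1,r2:2,r3:Add2,r4:45,r5:36
  c8: -  regs: r0:Mul1,r1:Add1,r2:2,r3:Add2,r4:45,r5:36
  c9: -  regs: r0:Mul1,r1:Add1,r2:2,r3:Add2,r4:45,r5:36
  c10: CDB Add2=-49  regs: r0:Mul1,r1:Add1,r2:2,r3:-49,r4:45,r5:36
  c11: -  regs: r0:Mul1,r1:Add1,r2:2,r3:-49,r4:45,r5:36
  c12: -  regs: r0:Mul1,r1:Add1,r2:2,r3:-49,r4:45,r5:36
  c13: -  regs: r0:Mul1,r1:Add1,r2:2,r3:-49,r4:45,r5:36
  c14: CDB Mul1=-2205  regs: r0:-2205,r1:Add1,r2:2,r3:-49,r4:45,r5:36
  c15: -  regs: r0:-2205,r1:Add1,r2:2,r3:-49,r4:45,r5:36

STATUS = VALUE -2205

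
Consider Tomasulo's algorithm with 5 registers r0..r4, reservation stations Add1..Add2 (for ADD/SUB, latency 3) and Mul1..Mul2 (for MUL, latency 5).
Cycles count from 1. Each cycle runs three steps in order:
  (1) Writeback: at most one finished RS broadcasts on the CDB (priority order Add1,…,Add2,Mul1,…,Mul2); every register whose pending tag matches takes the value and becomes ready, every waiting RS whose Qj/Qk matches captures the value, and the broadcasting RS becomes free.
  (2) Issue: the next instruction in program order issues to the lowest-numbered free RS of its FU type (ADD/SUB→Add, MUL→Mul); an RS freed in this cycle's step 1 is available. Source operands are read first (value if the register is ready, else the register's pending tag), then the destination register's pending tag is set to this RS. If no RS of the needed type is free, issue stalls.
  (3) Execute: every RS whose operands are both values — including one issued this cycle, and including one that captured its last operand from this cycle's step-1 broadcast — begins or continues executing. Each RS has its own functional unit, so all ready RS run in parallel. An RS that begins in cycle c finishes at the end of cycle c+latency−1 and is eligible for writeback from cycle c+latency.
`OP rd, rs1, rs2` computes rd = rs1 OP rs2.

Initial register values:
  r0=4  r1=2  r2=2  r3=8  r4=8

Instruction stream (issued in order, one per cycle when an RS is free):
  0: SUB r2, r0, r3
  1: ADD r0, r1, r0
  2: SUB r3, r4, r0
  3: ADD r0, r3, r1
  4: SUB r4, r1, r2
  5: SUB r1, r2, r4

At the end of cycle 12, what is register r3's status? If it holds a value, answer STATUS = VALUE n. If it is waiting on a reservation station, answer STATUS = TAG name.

STATUS = VALUE 2

c1: issue SUB r2<-Add1 | r0:4,r1:2,r2:Add1,r3:8,r4:8
c2: issue ADD r0<-Add2 | r0:Add2,r1:2,r2:Add1,r3:8,r4:8
c3: stall | r0:Add2,r1:2,r2:Add1,r3:8,r4:8
c4: CDB Add1=-4; issue SUB r3<-Add1 | r0:Add2,r1:2,r2:-4,r3:Add1,r4:8
c5: CDB Add2=6; issue ADD r0<-Add2 | r0:Add2,r1:2,r2:-4,r3:Add1,r4:8
c6: stall | r0:Add2,r1:2,r2:-4,r3:Add1,r4:8
c7: stall | r0:Add2,r1:2,r2:-4,r3:Add1,r4:8
c8: CDB Add1=2; issue SUB r4<-Add1 | r0:Add2,r1:2,r2:-4,r3:2,r4:Add1
c9: stall | r0:Add2,r1:2,r2:-4,r3:2,r4:Add1
c10: stall | r0:Add2,r1:2,r2:-4,r3:2,r4:Add1
c11: CDB Add1=6; issue SUB r1<-Add1 | r0:Add2,r1:Add1,r2:-4,r3:2,r4:6
c12: CDB Add2=4 | r0:4,r1:Add1,r2:-4,r3:2,r4:6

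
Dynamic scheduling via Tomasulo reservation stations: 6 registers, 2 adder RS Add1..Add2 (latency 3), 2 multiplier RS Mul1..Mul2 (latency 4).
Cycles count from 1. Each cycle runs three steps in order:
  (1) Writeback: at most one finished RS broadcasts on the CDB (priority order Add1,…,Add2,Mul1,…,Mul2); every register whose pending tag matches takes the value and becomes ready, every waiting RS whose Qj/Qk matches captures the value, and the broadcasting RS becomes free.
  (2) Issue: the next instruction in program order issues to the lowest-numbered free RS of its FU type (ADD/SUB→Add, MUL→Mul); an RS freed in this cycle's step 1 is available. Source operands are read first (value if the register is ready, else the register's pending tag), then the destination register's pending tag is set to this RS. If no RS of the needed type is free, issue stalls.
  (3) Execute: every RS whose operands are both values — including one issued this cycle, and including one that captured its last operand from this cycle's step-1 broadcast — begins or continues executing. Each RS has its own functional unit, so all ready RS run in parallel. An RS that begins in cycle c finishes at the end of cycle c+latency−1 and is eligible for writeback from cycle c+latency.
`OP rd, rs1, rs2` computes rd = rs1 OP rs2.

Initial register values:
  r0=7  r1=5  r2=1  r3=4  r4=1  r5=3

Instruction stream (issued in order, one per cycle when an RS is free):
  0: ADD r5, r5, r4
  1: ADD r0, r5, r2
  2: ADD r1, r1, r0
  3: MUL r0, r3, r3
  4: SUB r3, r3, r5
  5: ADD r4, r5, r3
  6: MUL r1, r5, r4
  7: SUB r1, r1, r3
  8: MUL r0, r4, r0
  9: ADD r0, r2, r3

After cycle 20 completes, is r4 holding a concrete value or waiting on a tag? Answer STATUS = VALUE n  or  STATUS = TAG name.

STATUS = VALUE 4

cycle 1: issue ADD r5<-Add1 // r0:7,r1:5,r2:1,r3:4,r4:1,r5:Add1
cycle 2: issue ADD r0<-Add2 // r0:Add2,r1:5,r2:1,r3:4,r4:1,r5:Add1
cycle 3: stall // r0:Add2,r1:5,r2:1,r3:4,r4:1,r5:Add1
cycle 4: CDB Add1=4; issue ADD r1<-Add1 // r0:Add2,r1:Add1,r2:1,r3:4,r4:1,r5:4
cycle 5: issue MUL r0<-Mul1 // r0:Mul1,r1:Add1,r2:1,r3:4,r4:1,r5:4
cycle 6: stall // r0:Mul1,r1:Add1,r2:1,r3:4,r4:1,r5:4
cycle 7: CDB Add2=5; issue SUB r3<-Add2 // r0:Mul1,r1:Add1,r2:1,r3:Add2,r4:1,r5:4
cycle 8: stall // r0:Mul1,r1:Add1,r2:1,r3:Add2,r4:1,r5:4
cycle 9: CDB Mul1=16; stall // r0:16,r1:Add1,r2:1,r3:Add2,r4:1,r5:4
cycle 10: CDB Add1=10; issue ADD r4<-Add1 // r0:16,r1:10,r2:1,r3:Add2,r4:Add1,r5:4
cycle 11: CDB Add2=0; issue MUL r1<-Mul1 // r0:16,r1:Mul1,r2:1,r3:0,r4:Add1,r5:4
cycle 12: issue SUB r1<-Add2 // r0:16,r1:Add2,r2:1,r3:0,r4:Add1,r5:4
cycle 13: issue MUL r0<-Mul2 // r0:Mul2,r1:Add2,r2:1,r3:0,r4:Add1,r5:4
cycle 14: CDB Add1=4; issue ADD r0<-Add1 // r0:Add1,r1:Add2,r2:1,r3:0,r4:4,r5:4
cycle 15: - // r0:Add1,r1:Add2,r2:1,r3:0,r4:4,r5:4
cycle 16: - // r0:Add1,r1:Add2,r2:1,r3:0,r4:4,r5:4
cycle 17: CDB Add1=1 // r0:1,r1:Add2,r2:1,r3:0,r4:4,r5:4
cycle 18: CDB Mul1=16 // r0:1,r1:Add2,r2:1,r3:0,r4:4,r5:4
cycle 19: CDB Mul2=64 // r0:1,r1:Add2,r2:1,r3:0,r4:4,r5:4
cycle 20: - // r0:1,r1:Add2,r2:1,r3:0,r4:4,r5:4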